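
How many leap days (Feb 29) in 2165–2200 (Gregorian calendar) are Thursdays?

1

Leap years in 2165–2200: 8 of them.
Feb 29 weekday advances by 5 (mod 7) from one leap year to the next four years later (or differs when a century non-leap intervenes).
Leap-day weekdays: 2168:Mon 2172:Sat 2176:Thu✓ 2180:Tue 2184:Sun 2188:Fri 2192:Wed 2196:Mon
Thursday: 2176 → 1.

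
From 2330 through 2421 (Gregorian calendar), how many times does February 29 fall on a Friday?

Leap years in 2330–2421: 23 of them.
Feb 29 weekday advances by 5 (mod 7) from one leap year to the next four years later (or differs when a century non-leap intervenes).
Leap-day weekdays: 2332:Mon 2336:Sat 2340:Thu 2344:Tue 2348:Sun 2352:Fri✓ 2356:Wed 2360:Mon 2364:Sat 2368:Thu 2372:Tue 2376:Sun 2380:Fri✓ 2384:Wed 2388:Mon 2392:Sat 2396:Thu 2400:Tue 2404:Sun 2408:Fri✓ 2412:Wed 2416:Mon 2420:Sat
Friday: 2352, 2380, 2408 → 3.

3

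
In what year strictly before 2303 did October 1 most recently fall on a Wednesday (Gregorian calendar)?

From one year to the next, a fixed date's weekday advances by 1, or by 2 when a Feb 29 lies between the two dates.
2303: October 1 is Thursday.
2302: Wednesday (−1)
October 1 falls on a Wednesday in 2302.

2302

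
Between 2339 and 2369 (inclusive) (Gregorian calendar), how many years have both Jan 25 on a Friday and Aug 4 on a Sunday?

Check each year's weekday for Jan 25 and Aug 4:
  2339: Wed/Fri  2340: Thu/Sun  2341: Sat/Mon  2342: Sun/Tue  2343: Mon/Wed  2344: Tue/Fri  2345: Thu/Sat  2346: Fri/Sun ✓  2347: Sat/Mon  2348: Sun/Wed  2349: Tue/Thu  2350: Wed/Fri  2351: Thu/Sat  2352: Fri/Mon  …(3 more)…  2356: Wed/Sat  2357: Fri/Sun ✓  2358: Sat/Mon  2359: Sun/Tue  2360: Mon/Thu  2361: Wed/Fri  2362: Thu/Sat  2363: Fri/Sun ✓  2364: Sat/Tue  2365: Mon/Wed  2366: Tue/Thu  2367: Wed/Fri  2368: Thu/Sun  2369: Sat/Mon
Both conditions hold in: 2346, 2357, 2363 — 3.

3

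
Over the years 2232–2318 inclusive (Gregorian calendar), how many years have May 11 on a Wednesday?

12

Track May 11's weekday year by year (advancing +1, or +2 across a Feb 29):
  2232: Fri  2233: Sat (+1)  2234: Sun (+1)  2235: Mon (+1)  2236: Wed (+2) ✓
  2237: Thu (+1)  2238: Fri (+1)  2239: Sat (+1)  2240: Mon (+2)  2241: Tue (+1)
  2242: Wed (+1) ✓  2243: Thu (+1)  2244: Sat (+2)  2245: Sun (+1)  … (59 more years) …
  2305: Thu (+1)  2306: Fri (+1)  2307: Sat (+1)  2308: Mon (+2)  2309: Tue (+1)
  2310: Wed (+1) ✓  2311: Thu (+1)  2312: Sat (+2)  2313: Sun (+1)  2314: Mon (+1)
  2315: Tue (+1)  2316: Thu (+2)  2317: Fri (+1)  2318: Sat (+1)
Wednesday years: 2236, 2242, 2253, 2259, 2264, 2270, 2281, 2287, 2292, 2298, 2304, 2310 — 12 in total.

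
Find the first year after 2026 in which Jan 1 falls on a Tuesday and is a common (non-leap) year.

Jan 1 advances by 2 weekdays after a leap year and by 1 after a common year.
2026: Jan 1 is Thursday.
2027: Friday
2028: Saturday (leap)
2029: Monday
2030: Tuesday
2030 begins on a Tuesday and is a common year.

2030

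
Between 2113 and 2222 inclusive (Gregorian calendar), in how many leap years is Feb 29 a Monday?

Leap years in 2113–2222: 26 of them.
Feb 29 weekday advances by 5 (mod 7) from one leap year to the next four years later (or differs when a century non-leap intervenes).
Leap-day weekdays: 2116:Sat 2120:Thu 2124:Tue 2128:Sun 2132:Fri 2136:Wed 2140:Mon✓ 2144:Sat 2148:Thu 2152:Tue 2156:Sun 2160:Fri 2164:Wed 2168:Mon✓ 2172:Sat 2176:Thu 2180:Tue 2184:Sun 2188:Fri 2192:Wed 2196:Mon✓ 2204:Wed 2208:Mon✓ 2212:Sat 2216:Thu 2220:Tue
Monday: 2140, 2168, 2196, 2208 → 4.

4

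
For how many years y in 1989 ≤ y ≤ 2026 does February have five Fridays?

1

February has 28 days (29 in leap years); it has five Fridays when Friday falls among the first (month-length − 28) days — i.e. when February 1 is Friday in a leap year (never in a common year).
February 1 by year: 1989:Wed 1990:Thu 1991:Fri 1992:Sat 1993:Mon 1994:Tue 1995:Wed 1996:Thu 1997:Sat 1998:Sun 1999:Mon 2000:Tue 2001:Thu 2002:Fri 2003:Sat …(8 more)… 2012:Wed 2013:Fri 2014:Sat 2015:Sun 2016:Mon 2017:Wed 2018:Thu 2019:Fri 2020:Sat 2021:Mon 2022:Tue 2023:Wed 2024:Thu 2025:Sat 2026:Sun
Years with five Fridays: 2008 → 1.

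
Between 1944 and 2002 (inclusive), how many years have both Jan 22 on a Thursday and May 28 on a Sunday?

0

Check each year's weekday for Jan 22 and May 28:
  1944: Sat/Sun  1945: Mon/Mon  1946: Tue/Tue  1947: Wed/Wed  1948: Thu/Fri  1949: Sat/Sat  1950: Sun/Sun  1951: Mon/Mon  1952: Tue/Wed  1953: Thu/Thu  1954: Fri/Fri  1955: Sat/Sat  1956: Sun/Mon  1957: Tue/Tue  …(31 more)…  1989: Sun/Sun  1990: Mon/Mon  1991: Tue/Tue  1992: Wed/Thu  1993: Fri/Fri  1994: Sat/Sat  1995: Sun/Sun  1996: Mon/Tue  1997: Wed/Wed  1998: Thu/Thu  1999: Fri/Fri  2000: Sat/Sun  2001: Mon/Mon  2002: Tue/Tue
Both conditions hold in: no year — 0.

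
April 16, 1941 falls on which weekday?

January 1, 1941 is a Wednesday.
April 16 is day 106 of the year, i.e. 105 days after Jan 1.
105 mod 7 = 0, so advance 0 weekdays from Wednesday: Wednesday.

Wednesday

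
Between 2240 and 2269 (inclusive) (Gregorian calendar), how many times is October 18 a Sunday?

Track October 18's weekday year by year (advancing +1, or +2 across a Feb 29):
  2240: Sun ✓  2241: Mon (+1)  2242: Tue (+1)  2243: Wed (+1)  2244: Fri (+2)
  2245: Sat (+1)  2246: Sun (+1) ✓  2247: Mon (+1)  2248: Wed (+2)  2249: Thu (+1)
  2250: Fri (+1)  2251: Sat (+1)  2252: Mon (+2)  2253: Tue (+1)  2254: Wed (+1)
  2255: Thu (+1)  2256: Sat (+2)  2257: Sun (+1) ✓  2258: Mon (+1)  2259: Tue (+1)
  2260: Thu (+2)  2261: Fri (+1)  2262: Sat (+1)  2263: Sun (+1) ✓  2264: Tue (+2)
  2265: Wed (+1)  2266: Thu (+1)  2267: Fri (+1)  2268: Sun (+2) ✓  2269: Mon (+1)
Sunday years: 2240, 2246, 2257, 2263, 2268 — 5 in total.

5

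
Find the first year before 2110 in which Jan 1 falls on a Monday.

Jan 1 advances by 2 weekdays after a leap year and by 1 after a common year.
2110: Jan 1 is Wednesday.
2109: Tuesday
2108: Sunday (leap)
2107: Saturday
2106: Friday
2105: Thursday
2104: Tuesday (leap)
2103: Monday
2103 begins on a Monday

2103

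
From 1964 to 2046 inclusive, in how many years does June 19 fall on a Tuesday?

12

Track June 19's weekday year by year (advancing +1, or +2 across a Feb 29):
  1964: Fri  1965: Sat (+1)  1966: Sun (+1)  1967: Mon (+1)  1968: Wed (+2)
  1969: Thu (+1)  1970: Fri (+1)  1971: Sat (+1)  1972: Mon (+2)  1973: Tue (+1) ✓
  1974: Wed (+1)  1975: Thu (+1)  1976: Sat (+2)  1977: Sun (+1)  … (55 more years) …
  2033: Sun (+1)  2034: Mon (+1)  2035: Tue (+1) ✓  2036: Thu (+2)  2037: Fri (+1)
  2038: Sat (+1)  2039: Sun (+1)  2040: Tue (+2) ✓  2041: Wed (+1)  2042: Thu (+1)
  2043: Fri (+1)  2044: Sun (+2)  2045: Mon (+1)  2046: Tue (+1) ✓
Tuesday years: 1973, 1979, 1984, 1990, 2001, 2007, 2012, 2018, 2029, 2035, 2040, 2046 — 12 in total.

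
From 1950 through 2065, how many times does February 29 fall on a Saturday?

4

Leap years in 1950–2065: 29 of them.
Feb 29 weekday advances by 5 (mod 7) from one leap year to the next four years later (or differs when a century non-leap intervenes).
Leap-day weekdays: 1952:Fri 1956:Wed 1960:Mon 1964:Sat✓ 1968:Thu 1972:Tue 1976:Sun 1980:Fri 1984:Wed 1988:Mon 1992:Sat✓ 1996:Thu 2000:Tue …(3 more)… 2016:Mon 2020:Sat✓ 2024:Thu 2028:Tue 2032:Sun 2036:Fri 2040:Wed 2044:Mon 2048:Sat✓ 2052:Thu 2056:Tue 2060:Sun 2064:Fri
Saturday: 1964, 1992, 2020, 2048 → 4.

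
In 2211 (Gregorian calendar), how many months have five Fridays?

4

A month of length L has five Fridays iff its first Friday is on day ≤ L−28 (so day 1–3 in a 31-day month, 1–2 in a 30-day month, day 1 in a leap February).
Checking each month of 2211: Jan starts Tue (31d); Feb starts Fri (28d); Mar starts Fri (31d) ✓; Apr starts Mon (30d); May starts Wed (31d) ✓; Jun starts Sat (30d); Jul starts Mon (31d); Aug starts Thu (31d) ✓; Sep starts Sun (30d); Oct starts Tue (31d); Nov starts Fri (30d) ✓; Dec starts Sun (31d).
Five-Friday months: March, May, August, November → 4.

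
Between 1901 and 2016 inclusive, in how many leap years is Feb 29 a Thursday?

Leap years in 1901–2016: 29 of them.
Feb 29 weekday advances by 5 (mod 7) from one leap year to the next four years later (or differs when a century non-leap intervenes).
Leap-day weekdays: 1904:Mon 1908:Sat 1912:Thu✓ 1916:Tue 1920:Sun 1924:Fri 1928:Wed 1932:Mon 1936:Sat 1940:Thu✓ 1944:Tue 1948:Sun 1952:Fri …(3 more)… 1968:Thu✓ 1972:Tue 1976:Sun 1980:Fri 1984:Wed 1988:Mon 1992:Sat 1996:Thu✓ 2000:Tue 2004:Sun 2008:Fri 2012:Wed 2016:Mon
Thursday: 1912, 1940, 1968, 1996 → 4.

4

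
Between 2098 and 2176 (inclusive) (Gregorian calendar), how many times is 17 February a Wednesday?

12

Track 17 February's weekday year by year (advancing +1, or +2 across a Feb 29):
  2098: Mon  2099: Tue (+1)  2100: Wed (+1) ✓  2101: Thu (+1)  2102: Fri (+1)
  2103: Sat (+1)  2104: Sun (+1)  2105: Tue (+2)  2106: Wed (+1) ✓  2107: Thu (+1)
  2108: Fri (+1)  2109: Sun (+2)  2110: Mon (+1)  2111: Tue (+1)  … (51 more years) …
  2163: Thu (+1)  2164: Fri (+1)  2165: Sun (+2)  2166: Mon (+1)  2167: Tue (+1)
  2168: Wed (+1) ✓  2169: Fri (+2)  2170: Sat (+1)  2171: Sun (+1)  2172: Mon (+1)
  2173: Wed (+2) ✓  2174: Thu (+1)  2175: Fri (+1)  2176: Sat (+1)
Wednesday years: 2100, 2106, 2112, 2117, 2123, 2134, 2140, 2145, 2151, 2162, 2168, 2173 — 12 in total.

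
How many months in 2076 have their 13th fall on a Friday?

Check the 13th of each month of 2076: Jan 13: Mon, Feb 13: Thu, Mar 13: Fri, Apr 13: Mon, May 13: Wed, Jun 13: Sat, Jul 13: Mon, Aug 13: Thu, Sep 13: Sun, Oct 13: Tue, Nov 13: Fri, Dec 13: Sun.
Friday occurs in March, November — 2 months.

2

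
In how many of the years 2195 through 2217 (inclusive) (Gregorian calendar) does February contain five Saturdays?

February has 28 days (29 in leap years); it has five Saturdays when Saturday falls among the first (month-length − 28) days — i.e. when February 1 is Saturday in a leap year (never in a common year).
February 1 by year: 2195:Sun 2196:Mon 2197:Wed 2198:Thu 2199:Fri 2200:Sat 2201:Sun 2202:Mon 2203:Tue 2204:Wed 2205:Fri 2206:Sat 2207:Sun 2208:Mon 2209:Wed 2210:Thu 2211:Fri 2212:Sat✓ 2213:Mon 2214:Tue 2215:Wed 2216:Thu 2217:Sat
Years with five Saturdays: 2212 → 1.

1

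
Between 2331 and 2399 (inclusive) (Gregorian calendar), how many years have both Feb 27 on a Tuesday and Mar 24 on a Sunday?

Check each year's weekday for Feb 27 and Mar 24:
  2331: Fri/Tue  2332: Sat/Thu  2333: Mon/Fri  2334: Tue/Sat  2335: Wed/Sun  2336: Thu/Tue  2337: Sat/Wed  2338: Sun/Thu  2339: Mon/Fri  2340: Tue/Sun ✓  2341: Thu/Mon  2342: Fri/Tue  2343: Sat/Wed  2344: Sun/Fri  …(41 more)…  2386: Thu/Mon  2387: Fri/Tue  2388: Sat/Thu  2389: Mon/Fri  2390: Tue/Sat  2391: Wed/Sun  2392: Thu/Tue  2393: Sat/Wed  2394: Sun/Thu  2395: Mon/Fri  2396: Tue/Sun ✓  2397: Thu/Mon  2398: Fri/Tue  2399: Sat/Wed
Both conditions hold in: 2340, 2368, 2396 — 3.

3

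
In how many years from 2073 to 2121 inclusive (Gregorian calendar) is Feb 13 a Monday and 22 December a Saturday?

2

Check each year's weekday for Feb 13 and 22 December:
  2073: Mon/Fri  2074: Tue/Sat  2075: Wed/Sun  2076: Thu/Tue  2077: Sat/Wed  2078: Sun/Thu  2079: Mon/Fri  2080: Tue/Sun  2081: Thu/Mon  2082: Fri/Tue  2083: Sat/Wed  2084: Sun/Fri  2085: Tue/Sat  2086: Wed/Sun  …(21 more)…  2108: Mon/Sat ✓  2109: Wed/Sun  2110: Thu/Mon  2111: Fri/Tue  2112: Sat/Thu  2113: Mon/Fri  2114: Tue/Sat  2115: Wed/Sun  2116: Thu/Tue  2117: Sat/Wed  2118: Sun/Thu  2119: Mon/Fri  2120: Tue/Sun  2121: Thu/Mon
Both conditions hold in: 2096, 2108 — 2.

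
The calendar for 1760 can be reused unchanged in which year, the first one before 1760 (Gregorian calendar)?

Two years share a calendar iff Jan 1 falls on the same weekday and both are leap or both are common. 1760: Jan 1 is Tuesday, leap year.
1759: Jan 1 Monday, common
1758: Jan 1 Sunday, common
1757: Jan 1 Saturday, common
1756: Jan 1 Thursday, leap
1755: Jan 1 Wednesday, common
1754: Jan 1 Tuesday, common
1753: Jan 1 Monday, common
1752: Jan 1 Saturday, leap
1751: Jan 1 Friday, common
1750: Jan 1 Thursday, common
1749: Jan 1 Wednesday, common
1748: Jan 1 Monday, leap
1747: Jan 1 Sunday, common
1746: Jan 1 Saturday, common
1745: Jan 1 Friday, common
1744: Jan 1 Wednesday, leap
1743: Jan 1 Tuesday, common
1742: Jan 1 Monday, common
1741: Jan 1 Sunday, common
1740: Jan 1 Friday, leap
1739: Jan 1 Thursday, common
1738: Jan 1 Wednesday, common
1737: Jan 1 Tuesday, common
1736: Jan 1 Sunday, leap
1735: Jan 1 Saturday, common
1734: Jan 1 Friday, common
1733: Jan 1 Thursday, common
1732: Jan 1 Tuesday, leap
1732 matches on both conditions.

1732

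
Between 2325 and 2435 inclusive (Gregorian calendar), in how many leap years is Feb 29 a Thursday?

Leap years in 2325–2435: 27 of them.
Feb 29 weekday advances by 5 (mod 7) from one leap year to the next four years later (or differs when a century non-leap intervenes).
Leap-day weekdays: 2328:Wed 2332:Mon 2336:Sat 2340:Thu✓ 2344:Tue 2348:Sun 2352:Fri 2356:Wed 2360:Mon 2364:Sat 2368:Thu✓ 2372:Tue 2376:Sun 2380:Fri 2384:Wed 2388:Mon 2392:Sat 2396:Thu✓ 2400:Tue 2404:Sun 2408:Fri 2412:Wed 2416:Mon 2420:Sat 2424:Thu✓ 2428:Tue 2432:Sun
Thursday: 2340, 2368, 2396, 2424 → 4.

4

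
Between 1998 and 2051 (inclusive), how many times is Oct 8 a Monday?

8

Track Oct 8's weekday year by year (advancing +1, or +2 across a Feb 29):
  1998: Thu  1999: Fri (+1)  2000: Sun (+2)  2001: Mon (+1) ✓  2002: Tue (+1)
  2003: Wed (+1)  2004: Fri (+2)  2005: Sat (+1)  2006: Sun (+1)  2007: Mon (+1) ✓
  2008: Wed (+2)  2009: Thu (+1)  2010: Fri (+1)  2011: Sat (+1)  … (26 more years) …
  2038: Fri (+1)  2039: Sat (+1)  2040: Mon (+2) ✓  2041: Tue (+1)  2042: Wed (+1)
  2043: Thu (+1)  2044: Sat (+2)  2045: Sun (+1)  2046: Mon (+1) ✓  2047: Tue (+1)
  2048: Thu (+2)  2049: Fri (+1)  2050: Sat (+1)  2051: Sun (+1)
Monday years: 2001, 2007, 2012, 2018, 2029, 2035, 2040, 2046 — 8 in total.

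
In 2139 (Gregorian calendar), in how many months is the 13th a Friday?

Check the 13th of each month of 2139: Jan 13: Tue, Feb 13: Fri, Mar 13: Fri, Apr 13: Mon, May 13: Wed, Jun 13: Sat, Jul 13: Mon, Aug 13: Thu, Sep 13: Sun, Oct 13: Tue, Nov 13: Fri, Dec 13: Sun.
Friday occurs in February, March, November — 3 months.

3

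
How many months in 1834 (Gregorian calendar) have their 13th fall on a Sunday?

Check the 13th of each month of 1834: Jan 13: Mon, Feb 13: Thu, Mar 13: Thu, Apr 13: Sun, May 13: Tue, Jun 13: Fri, Jul 13: Sun, Aug 13: Wed, Sep 13: Sat, Oct 13: Mon, Nov 13: Thu, Dec 13: Sat.
Sunday occurs in April, July — 2 months.

2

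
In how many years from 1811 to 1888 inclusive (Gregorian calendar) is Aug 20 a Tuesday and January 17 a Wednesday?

3

Check each year's weekday for Aug 20 and January 17:
  1811: Tue/Thu  1812: Thu/Fri  1813: Fri/Sun  1814: Sat/Mon  1815: Sun/Tue  1816: Tue/Wed ✓  1817: Wed/Fri  1818: Thu/Sat  1819: Fri/Sun  1820: Sun/Mon  1821: Mon/Wed  1822: Tue/Thu  1823: Wed/Fri  1824: Fri/Sat  …(50 more)…  1875: Fri/Sun  1876: Sun/Mon  1877: Mon/Wed  1878: Tue/Thu  1879: Wed/Fri  1880: Fri/Sat  1881: Sat/Mon  1882: Sun/Tue  1883: Mon/Wed  1884: Wed/Thu  1885: Thu/Sat  1886: Fri/Sun  1887: Sat/Mon  1888: Mon/Tue
Both conditions hold in: 1816, 1844, 1872 — 3.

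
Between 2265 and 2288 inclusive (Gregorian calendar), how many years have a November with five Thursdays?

November has 30 days; it has five Thursdays when Thursday falls among the first (month-length − 28) days — i.e. when November 1 is one of Thursday/Wednesday.
November 1 by year: 2265:Wed✓ 2266:Thu✓ 2267:Fri 2268:Sun 2269:Mon 2270:Tue 2271:Wed✓ 2272:Fri 2273:Sat 2274:Sun 2275:Mon 2276:Wed✓ 2277:Thu✓ 2278:Fri 2279:Sat 2280:Mon 2281:Tue 2282:Wed✓ 2283:Thu✓ 2284:Sat 2285:Sun 2286:Mon 2287:Tue 2288:Thu✓
Years with five Thursdays: 2265, 2266, 2271, 2276, 2277, 2282, 2283, 2288 → 8.

8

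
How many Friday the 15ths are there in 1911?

2

Check the 15th of each month of 1911: Jan 15: Sun, Feb 15: Wed, Mar 15: Wed, Apr 15: Sat, May 15: Mon, Jun 15: Thu, Jul 15: Sat, Aug 15: Tue, Sep 15: Fri, Oct 15: Sun, Nov 15: Wed, Dec 15: Fri.
Friday occurs in September, December — 2 months.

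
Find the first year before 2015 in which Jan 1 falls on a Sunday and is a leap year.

2012

Jan 1 advances by 2 weekdays after a leap year and by 1 after a common year.
2015: Jan 1 is Thursday.
2014: Wednesday
2013: Tuesday
2012: Sunday (leap)
2012 begins on a Sunday and is a leap year.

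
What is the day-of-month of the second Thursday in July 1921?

14

July 1, 1921 is a Friday, so the first Thursday is the 7th.
The second Thursday is 7 + 7 = 14.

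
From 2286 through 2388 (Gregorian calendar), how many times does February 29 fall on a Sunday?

3

Leap years in 2286–2388: 25 of them.
Feb 29 weekday advances by 5 (mod 7) from one leap year to the next four years later (or differs when a century non-leap intervenes).
Leap-day weekdays: 2288:Wed 2292:Mon 2296:Sat 2304:Mon 2308:Sat 2312:Thu 2316:Tue 2320:Sun✓ 2324:Fri 2328:Wed 2332:Mon 2336:Sat 2340:Thu 2344:Tue 2348:Sun✓ 2352:Fri 2356:Wed 2360:Mon 2364:Sat 2368:Thu 2372:Tue 2376:Sun✓ 2380:Fri 2384:Wed 2388:Mon
Sunday: 2320, 2348, 2376 → 3.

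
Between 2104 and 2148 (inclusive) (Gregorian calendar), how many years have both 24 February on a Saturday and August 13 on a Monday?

4

Check each year's weekday for 24 February and August 13:
  2104: Sun/Wed  2105: Tue/Thu  2106: Wed/Fri  2107: Thu/Sat  2108: Fri/Mon  2109: Sun/Tue  2110: Mon/Wed  2111: Tue/Thu  2112: Wed/Sat  2113: Fri/Sun  2114: Sat/Mon ✓  2115: Sun/Tue  2116: Mon/Thu  2117: Wed/Fri  …(17 more)…  2135: Thu/Sat  2136: Fri/Mon  2137: Sun/Tue  2138: Mon/Wed  2139: Tue/Thu  2140: Wed/Sat  2141: Fri/Sun  2142: Sat/Mon ✓  2143: Sun/Tue  2144: Mon/Thu  2145: Wed/Fri  2146: Thu/Sat  2147: Fri/Sun  2148: Sat/Tue
Both conditions hold in: 2114, 2125, 2131, 2142 — 4.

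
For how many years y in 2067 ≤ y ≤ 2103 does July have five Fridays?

16

July has 31 days; it has five Fridays when Friday falls among the first (month-length − 28) days — i.e. when July 1 is one of Friday/Thursday/Wednesday.
July 1 by year: 2067:Fri✓ 2068:Sun 2069:Mon 2070:Tue 2071:Wed✓ 2072:Fri✓ 2073:Sat 2074:Sun 2075:Mon 2076:Wed✓ 2077:Thu✓ 2078:Fri✓ 2079:Sat 2080:Mon 2081:Tue …(7 more)… 2089:Fri✓ 2090:Sat 2091:Sun 2092:Tue 2093:Wed✓ 2094:Thu✓ 2095:Fri✓ 2096:Sun 2097:Mon 2098:Tue 2099:Wed✓ 2100:Thu✓ 2101:Fri✓ 2102:Sat 2103:Sun
Years with five Fridays: 2067, 2071, 2072, 2076, 2077, 2078, 2082, 2083, 2088, 2089, 2093, 2094, 2095, 2099, 2100, 2101 → 16.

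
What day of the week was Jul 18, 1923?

Wednesday

January 1, 1923 is a Monday.
July 18 is day 199 of the year, i.e. 198 days after Jan 1.
198 mod 7 = 2, so advance 2 weekdays from Monday: Wednesday.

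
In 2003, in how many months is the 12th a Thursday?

Check the 12th of each month of 2003: Jan 12: Sun, Feb 12: Wed, Mar 12: Wed, Apr 12: Sat, May 12: Mon, Jun 12: Thu, Jul 12: Sat, Aug 12: Tue, Sep 12: Fri, Oct 12: Sun, Nov 12: Wed, Dec 12: Fri.
Thursday occurs in June — 1 month.

1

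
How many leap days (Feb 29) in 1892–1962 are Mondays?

Leap years in 1892–1962: 17 of them.
Feb 29 weekday advances by 5 (mod 7) from one leap year to the next four years later (or differs when a century non-leap intervenes).
Leap-day weekdays: 1892:Mon✓ 1896:Sat 1904:Mon✓ 1908:Sat 1912:Thu 1916:Tue 1920:Sun 1924:Fri 1928:Wed 1932:Mon✓ 1936:Sat 1940:Thu 1944:Tue 1948:Sun 1952:Fri 1956:Wed 1960:Mon✓
Monday: 1892, 1904, 1932, 1960 → 4.

4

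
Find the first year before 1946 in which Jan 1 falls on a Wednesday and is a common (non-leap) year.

1941

Jan 1 advances by 2 weekdays after a leap year and by 1 after a common year.
1946: Jan 1 is Tuesday.
1945: Monday
1944: Saturday (leap)
1943: Friday
1942: Thursday
1941: Wednesday
1941 begins on a Wednesday and is a common year.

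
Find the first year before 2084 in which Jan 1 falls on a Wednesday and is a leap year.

Jan 1 advances by 2 weekdays after a leap year and by 1 after a common year.
2084: Jan 1 is Saturday (leap).
2083: Friday
2082: Thursday
2081: Wednesday
2080: Monday (leap)
2079: Sunday
2078: Saturday
2077: Friday
2076: Wednesday (leap)
2076 begins on a Wednesday and is a leap year.

2076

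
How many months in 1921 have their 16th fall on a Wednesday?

Check the 16th of each month of 1921: Jan 16: Sun, Feb 16: Wed, Mar 16: Wed, Apr 16: Sat, May 16: Mon, Jun 16: Thu, Jul 16: Sat, Aug 16: Tue, Sep 16: Fri, Oct 16: Sun, Nov 16: Wed, Dec 16: Fri.
Wednesday occurs in February, March, November — 3 months.

3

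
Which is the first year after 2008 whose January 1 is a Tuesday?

Jan 1 advances by 2 weekdays after a leap year and by 1 after a common year.
2008: Jan 1 is Tuesday (leap).
2009: Thursday
2010: Friday
2011: Saturday
2012: Sunday (leap)
2013: Tuesday
2013 begins on a Tuesday

2013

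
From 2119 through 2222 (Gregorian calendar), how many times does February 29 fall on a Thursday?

4

Leap years in 2119–2222: 25 of them.
Feb 29 weekday advances by 5 (mod 7) from one leap year to the next four years later (or differs when a century non-leap intervenes).
Leap-day weekdays: 2120:Thu✓ 2124:Tue 2128:Sun 2132:Fri 2136:Wed 2140:Mon 2144:Sat 2148:Thu✓ 2152:Tue 2156:Sun 2160:Fri 2164:Wed 2168:Mon 2172:Sat 2176:Thu✓ 2180:Tue 2184:Sun 2188:Fri 2192:Wed 2196:Mon 2204:Wed 2208:Mon 2212:Sat 2216:Thu✓ 2220:Tue
Thursday: 2120, 2148, 2176, 2216 → 4.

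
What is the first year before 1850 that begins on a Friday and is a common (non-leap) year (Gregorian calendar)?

Jan 1 advances by 2 weekdays after a leap year and by 1 after a common year.
1850: Jan 1 is Tuesday.
1849: Monday
1848: Saturday (leap)
1847: Friday
1847 begins on a Friday and is a common year.

1847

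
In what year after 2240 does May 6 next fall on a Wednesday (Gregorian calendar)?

2246

From one year to the next, a fixed date's weekday advances by 1, or by 2 when a Feb 29 lies between the two dates.
2240: May 6 is Wednesday.
2241: Thursday (+1)
2242: Friday (+1)
2243: Saturday (+1)
2244: Monday (+2)
2245: Tuesday (+1)
2246: Wednesday (+1)
May 6 falls on a Wednesday in 2246.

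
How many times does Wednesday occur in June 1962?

June 1962 has 30 days and begins on Friday.
The first Wednesday is June 6.
Wednesdays fall on 6, 13, 20, 27 — that's 4.

4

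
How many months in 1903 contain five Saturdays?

4

A month of length L has five Saturdays iff its first Saturday is on day ≤ L−28 (so day 1–3 in a 31-day month, 1–2 in a 30-day month, day 1 in a leap February).
Checking each month of 1903: Jan starts Thu (31d) ✓; Feb starts Sun (28d); Mar starts Sun (31d); Apr starts Wed (30d); May starts Fri (31d) ✓; Jun starts Mon (30d); Jul starts Wed (31d); Aug starts Sat (31d) ✓; Sep starts Tue (30d); Oct starts Thu (31d) ✓; Nov starts Sun (30d); Dec starts Tue (31d).
Five-Saturday months: January, May, August, October → 4.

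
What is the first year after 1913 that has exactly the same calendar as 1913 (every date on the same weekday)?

1919

Two years share a calendar iff Jan 1 falls on the same weekday and both are leap or both are common. 1913: Jan 1 is Wednesday, common year.
1914: Jan 1 Thursday, common
1915: Jan 1 Friday, common
1916: Jan 1 Saturday, leap
1917: Jan 1 Monday, common
1918: Jan 1 Tuesday, common
1919: Jan 1 Wednesday, common
1919 matches on both conditions.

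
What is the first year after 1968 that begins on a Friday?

1971

Jan 1 advances by 2 weekdays after a leap year and by 1 after a common year.
1968: Jan 1 is Monday (leap).
1969: Wednesday
1970: Thursday
1971: Friday
1971 begins on a Friday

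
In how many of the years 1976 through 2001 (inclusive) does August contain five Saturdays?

August has 31 days; it has five Saturdays when Saturday falls among the first (month-length − 28) days — i.e. when August 1 is one of Saturday/Friday/Thursday.
August 1 by year: 1976:Sun 1977:Mon 1978:Tue 1979:Wed 1980:Fri✓ 1981:Sat✓ 1982:Sun 1983:Mon 1984:Wed 1985:Thu✓ 1986:Fri✓ 1987:Sat✓ 1988:Mon 1989:Tue 1990:Wed 1991:Thu✓ 1992:Sat✓ 1993:Sun 1994:Mon 1995:Tue 1996:Thu✓ 1997:Fri✓ 1998:Sat✓ 1999:Sun 2000:Tue 2001:Wed
Years with five Saturdays: 1980, 1981, 1985, 1986, 1987, 1991, 1992, 1996, 1997, 1998 → 10.

10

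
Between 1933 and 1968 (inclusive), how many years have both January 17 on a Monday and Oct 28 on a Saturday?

Check each year's weekday for January 17 and Oct 28:
  1933: Tue/Sat  1934: Wed/Sun  1935: Thu/Mon  1936: Fri/Wed  1937: Sun/Thu  1938: Mon/Fri  1939: Tue/Sat  1940: Wed/Mon  1941: Fri/Tue  1942: Sat/Wed  1943: Sun/Thu  1944: Mon/Sat ✓  1945: Wed/Sun  1946: Thu/Mon  …(8 more)…  1955: Mon/Fri  1956: Tue/Sun  1957: Thu/Mon  1958: Fri/Tue  1959: Sat/Wed  1960: Sun/Fri  1961: Tue/Sat  1962: Wed/Sun  1963: Thu/Mon  1964: Fri/Wed  1965: Sun/Thu  1966: Mon/Fri  1967: Tue/Sat  1968: Wed/Mon
Both conditions hold in: 1944 — 1.

1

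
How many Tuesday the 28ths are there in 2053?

Check the 28th of each month of 2053: Jan 28: Tue, Feb 28: Fri, Mar 28: Fri, Apr 28: Mon, May 28: Wed, Jun 28: Sat, Jul 28: Mon, Aug 28: Thu, Sep 28: Sun, Oct 28: Tue, Nov 28: Fri, Dec 28: Sun.
Tuesday occurs in January, October — 2 months.

2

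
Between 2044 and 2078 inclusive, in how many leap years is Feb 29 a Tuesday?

1

Leap years in 2044–2078: 9 of them.
Feb 29 weekday advances by 5 (mod 7) from one leap year to the next four years later (or differs when a century non-leap intervenes).
Leap-day weekdays: 2044:Mon 2048:Sat 2052:Thu 2056:Tue✓ 2060:Sun 2064:Fri 2068:Wed 2072:Mon 2076:Sat
Tuesday: 2056 → 1.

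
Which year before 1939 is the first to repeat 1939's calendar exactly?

1933

Two years share a calendar iff Jan 1 falls on the same weekday and both are leap or both are common. 1939: Jan 1 is Sunday, common year.
1938: Jan 1 Saturday, common
1937: Jan 1 Friday, common
1936: Jan 1 Wednesday, leap
1935: Jan 1 Tuesday, common
1934: Jan 1 Monday, common
1933: Jan 1 Sunday, common
1933 matches on both conditions.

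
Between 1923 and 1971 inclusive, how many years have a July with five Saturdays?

20

July has 31 days; it has five Saturdays when Saturday falls among the first (month-length − 28) days — i.e. when July 1 is one of Saturday/Friday/Thursday.
July 1 by year: 1923:Sun 1924:Tue 1925:Wed 1926:Thu✓ 1927:Fri✓ 1928:Sun 1929:Mon 1930:Tue 1931:Wed 1932:Fri✓ 1933:Sat✓ 1934:Sun 1935:Mon 1936:Wed 1937:Thu✓ …(19 more)… 1957:Mon 1958:Tue 1959:Wed 1960:Fri✓ 1961:Sat✓ 1962:Sun 1963:Mon 1964:Wed 1965:Thu✓ 1966:Fri✓ 1967:Sat✓ 1968:Mon 1969:Tue 1970:Wed 1971:Thu✓
Years with five Saturdays: 1926, 1927, 1932, 1933, 1937, 1938, 1939, 1943, 1944, 1948, 1949, 1950, 1954, 1955, 1960, 1961, 1965, 1966, 1967, 1971 → 20.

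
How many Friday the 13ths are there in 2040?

3

Check the 13th of each month of 2040: Jan 13: Fri, Feb 13: Mon, Mar 13: Tue, Apr 13: Fri, May 13: Sun, Jun 13: Wed, Jul 13: Fri, Aug 13: Mon, Sep 13: Thu, Oct 13: Sat, Nov 13: Tue, Dec 13: Thu.
Friday occurs in January, April, July — 3 months.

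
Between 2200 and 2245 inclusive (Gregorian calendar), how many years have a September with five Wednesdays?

September has 30 days; it has five Wednesdays when Wednesday falls among the first (month-length − 28) days — i.e. when September 1 is one of Wednesday/Tuesday.
September 1 by year: 2200:Mon 2201:Tue✓ 2202:Wed✓ 2203:Thu 2204:Sat 2205:Sun 2206:Mon 2207:Tue✓ 2208:Thu 2209:Fri 2210:Sat 2211:Sun 2212:Tue✓ 2213:Wed✓ 2214:Thu …(16 more)… 2231:Thu 2232:Sat 2233:Sun 2234:Mon 2235:Tue✓ 2236:Thu 2237:Fri 2238:Sat 2239:Sun 2240:Tue✓ 2241:Wed✓ 2242:Thu 2243:Fri 2244:Sun 2245:Mon
Years with five Wednesdays: 2201, 2202, 2207, 2212, 2213, 2218, 2219, 2224, 2229, 2230, 2235, 2240, 2241 → 13.

13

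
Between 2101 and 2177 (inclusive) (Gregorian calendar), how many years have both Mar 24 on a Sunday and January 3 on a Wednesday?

Check each year's weekday for Mar 24 and January 3:
  2101: Thu/Mon  2102: Fri/Tue  2103: Sat/Wed  2104: Mon/Thu  2105: Tue/Sat  2106: Wed/Sun  2107: Thu/Mon  2108: Sat/Tue  2109: Sun/Thu  2110: Mon/Fri  2111: Tue/Sat  2112: Thu/Sun  2113: Fri/Tue  2114: Sat/Wed  …(49 more)…  2164: Sat/Tue  2165: Sun/Thu  2166: Mon/Fri  2167: Tue/Sat  2168: Thu/Sun  2169: Fri/Tue  2170: Sat/Wed  2171: Sun/Thu  2172: Tue/Fri  2173: Wed/Sun  2174: Thu/Mon  2175: Fri/Tue  2176: Sun/Wed ✓  2177: Mon/Fri
Both conditions hold in: 2120, 2148, 2176 — 3.

3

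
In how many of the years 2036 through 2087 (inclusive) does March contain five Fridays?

March has 31 days; it has five Fridays when Friday falls among the first (month-length − 28) days — i.e. when March 1 is one of Friday/Thursday/Wednesday.
March 1 by year: 2036:Sat 2037:Sun 2038:Mon 2039:Tue 2040:Thu✓ 2041:Fri✓ 2042:Sat 2043:Sun 2044:Tue 2045:Wed✓ 2046:Thu✓ 2047:Fri✓ 2048:Sun 2049:Mon 2050:Tue …(22 more)… 2073:Wed✓ 2074:Thu✓ 2075:Fri✓ 2076:Sun 2077:Mon 2078:Tue 2079:Wed✓ 2080:Fri✓ 2081:Sat 2082:Sun 2083:Mon 2084:Wed✓ 2085:Thu✓ 2086:Fri✓ 2087:Sat
Years with five Fridays: 2040, 2041, 2045, 2046, 2047, 2051, 2052, 2056, 2057, 2058, 2062, 2063, 2068, 2069, 2073, 2074, 2075, 2079, 2080, 2084, 2085, 2086 → 22.

22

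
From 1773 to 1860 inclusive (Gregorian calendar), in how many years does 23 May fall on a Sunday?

Track 23 May's weekday year by year (advancing +1, or +2 across a Feb 29):
  1773: Sun ✓  1774: Mon (+1)  1775: Tue (+1)  1776: Thu (+2)  1777: Fri (+1)
  1778: Sat (+1)  1779: Sun (+1) ✓  1780: Tue (+2)  1781: Wed (+1)  1782: Thu (+1)
  1783: Fri (+1)  1784: Sun (+2) ✓  1785: Mon (+1)  1786: Tue (+1)  … (60 more years) …
  1847: Sun (+1) ✓  1848: Tue (+2)  1849: Wed (+1)  1850: Thu (+1)  1851: Fri (+1)
  1852: Sun (+2) ✓  1853: Mon (+1)  1854: Tue (+1)  1855: Wed (+1)  1856: Fri (+2)
  1857: Sat (+1)  1858: Sun (+1) ✓  1859: Mon (+1)  1860: Wed (+2)
Sunday years: 1773, 1779, 1784, 1790, 1802, 1813, 1819, 1824, 1830, 1841, 1847, 1852, 1858 — 13 in total.

13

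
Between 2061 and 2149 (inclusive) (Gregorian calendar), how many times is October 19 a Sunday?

13

Track October 19's weekday year by year (advancing +1, or +2 across a Feb 29):
  2061: Wed  2062: Thu (+1)  2063: Fri (+1)  2064: Sun (+2) ✓  2065: Mon (+1)
  2066: Tue (+1)  2067: Wed (+1)  2068: Fri (+2)  2069: Sat (+1)  2070: Sun (+1) ✓
  2071: Mon (+1)  2072: Wed (+2)  2073: Thu (+1)  2074: Fri (+1)  … (61 more years) …
  2136: Fri (+2)  2137: Sat (+1)  2138: Sun (+1) ✓  2139: Mon (+1)  2140: Wed (+2)
  2141: Thu (+1)  2142: Fri (+1)  2143: Sat (+1)  2144: Mon (+2)  2145: Tue (+1)
  2146: Wed (+1)  2147: Thu (+1)  2148: Sat (+2)  2149: Sun (+1) ✓
Sunday years: 2064, 2070, 2081, 2087, 2092, 2098, 2104, 2110, 2121, 2127, 2132, 2138, 2149 — 13 in total.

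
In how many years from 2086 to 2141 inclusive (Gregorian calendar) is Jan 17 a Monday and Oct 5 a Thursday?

1

Check each year's weekday for Jan 17 and Oct 5:
  2086: Thu/Sat  2087: Fri/Sun  2088: Sat/Tue  2089: Mon/Wed  2090: Tue/Thu  2091: Wed/Fri  2092: Thu/Sun  2093: Sat/Mon  2094: Sun/Tue  2095: Mon/Wed  2096: Tue/Fri  2097: Thu/Sat  2098: Fri/Sun  2099: Sat/Mon  …(28 more)…  2128: Sat/Tue  2129: Mon/Wed  2130: Tue/Thu  2131: Wed/Fri  2132: Thu/Sun  2133: Sat/Mon  2134: Sun/Tue  2135: Mon/Wed  2136: Tue/Fri  2137: Thu/Sat  2138: Fri/Sun  2139: Sat/Mon  2140: Sun/Wed  2141: Tue/Thu
Both conditions hold in: 2124 — 1.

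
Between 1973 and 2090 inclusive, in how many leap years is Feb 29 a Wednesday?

Leap years in 1973–2090: 29 of them.
Feb 29 weekday advances by 5 (mod 7) from one leap year to the next four years later (or differs when a century non-leap intervenes).
Leap-day weekdays: 1976:Sun 1980:Fri 1984:Wed✓ 1988:Mon 1992:Sat 1996:Thu 2000:Tue 2004:Sun 2008:Fri 2012:Wed✓ 2016:Mon 2020:Sat 2024:Thu …(3 more)… 2040:Wed✓ 2044:Mon 2048:Sat 2052:Thu 2056:Tue 2060:Sun 2064:Fri 2068:Wed✓ 2072:Mon 2076:Sat 2080:Thu 2084:Tue 2088:Sun
Wednesday: 1984, 2012, 2040, 2068 → 4.

4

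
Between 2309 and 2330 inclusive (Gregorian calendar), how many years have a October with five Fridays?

October has 31 days; it has five Fridays when Friday falls among the first (month-length − 28) days — i.e. when October 1 is one of Friday/Thursday/Wednesday.
October 1 by year: 2309:Fri✓ 2310:Sat 2311:Sun 2312:Tue 2313:Wed✓ 2314:Thu✓ 2315:Fri✓ 2316:Sun 2317:Mon 2318:Tue 2319:Wed✓ 2320:Fri✓ 2321:Sat 2322:Sun 2323:Mon 2324:Wed✓ 2325:Thu✓ 2326:Fri✓ 2327:Sat 2328:Mon 2329:Tue 2330:Wed✓
Years with five Fridays: 2309, 2313, 2314, 2315, 2319, 2320, 2324, 2325, 2326, 2330 → 10.

10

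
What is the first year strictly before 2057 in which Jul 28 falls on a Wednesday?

From one year to the next, a fixed date's weekday advances by 1, or by 2 when a Feb 29 lies between the two dates.
2057: July 28 is Saturday.
2056: Friday (−1)
2055: Wednesday (−2)
Jul 28 falls on a Wednesday in 2055.

2055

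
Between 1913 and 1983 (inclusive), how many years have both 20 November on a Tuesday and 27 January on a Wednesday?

0

Check each year's weekday for 20 November and 27 January:
  1913: Thu/Mon  1914: Fri/Tue  1915: Sat/Wed  1916: Mon/Thu  1917: Tue/Sat  1918: Wed/Sun  1919: Thu/Mon  1920: Sat/Tue  1921: Sun/Thu  1922: Mon/Fri  1923: Tue/Sat  1924: Thu/Sun  1925: Fri/Tue  1926: Sat/Wed  …(43 more)…  1970: Fri/Tue  1971: Sat/Wed  1972: Mon/Thu  1973: Tue/Sat  1974: Wed/Sun  1975: Thu/Mon  1976: Sat/Tue  1977: Sun/Thu  1978: Mon/Fri  1979: Tue/Sat  1980: Thu/Sun  1981: Fri/Tue  1982: Sat/Wed  1983: Sun/Thu
Both conditions hold in: no year — 0.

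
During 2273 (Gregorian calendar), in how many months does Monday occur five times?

A month of length L has five Mondays iff its first Monday is on day ≤ L−28 (so day 1–3 in a 31-day month, 1–2 in a 30-day month, day 1 in a leap February).
Checking each month of 2273: Jan starts Wed (31d); Feb starts Sat (28d); Mar starts Sat (31d) ✓; Apr starts Tue (30d); May starts Thu (31d); Jun starts Sun (30d) ✓; Jul starts Tue (31d); Aug starts Fri (31d); Sep starts Mon (30d) ✓; Oct starts Wed (31d); Nov starts Sat (30d); Dec starts Mon (31d) ✓.
Five-Monday months: March, June, September, December → 4.

4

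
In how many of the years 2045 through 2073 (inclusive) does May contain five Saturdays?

12

May has 31 days; it has five Saturdays when Saturday falls among the first (month-length − 28) days — i.e. when May 1 is one of Saturday/Friday/Thursday.
May 1 by year: 2045:Mon 2046:Tue 2047:Wed 2048:Fri✓ 2049:Sat✓ 2050:Sun 2051:Mon 2052:Wed 2053:Thu✓ 2054:Fri✓ 2055:Sat✓ 2056:Mon 2057:Tue 2058:Wed 2059:Thu✓ 2060:Sat✓ 2061:Sun 2062:Mon 2063:Tue 2064:Thu✓ 2065:Fri✓ 2066:Sat✓ 2067:Sun 2068:Tue 2069:Wed 2070:Thu✓ 2071:Fri✓ 2072:Sun 2073:Mon
Years with five Saturdays: 2048, 2049, 2053, 2054, 2055, 2059, 2060, 2064, 2065, 2066, 2070, 2071 → 12.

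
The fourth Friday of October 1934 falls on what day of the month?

26

October 1, 1934 is a Monday, so the first Friday is the 5th.
The fourth Friday is 5 + 21 = 26.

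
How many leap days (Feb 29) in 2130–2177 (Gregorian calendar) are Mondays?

2

Leap years in 2130–2177: 12 of them.
Feb 29 weekday advances by 5 (mod 7) from one leap year to the next four years later (or differs when a century non-leap intervenes).
Leap-day weekdays: 2132:Fri 2136:Wed 2140:Mon✓ 2144:Sat 2148:Thu 2152:Tue 2156:Sun 2160:Fri 2164:Wed 2168:Mon✓ 2172:Sat 2176:Thu
Monday: 2140, 2168 → 2.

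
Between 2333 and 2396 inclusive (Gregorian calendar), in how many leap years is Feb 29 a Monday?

Leap years in 2333–2396: 16 of them.
Feb 29 weekday advances by 5 (mod 7) from one leap year to the next four years later (or differs when a century non-leap intervenes).
Leap-day weekdays: 2336:Sat 2340:Thu 2344:Tue 2348:Sun 2352:Fri 2356:Wed 2360:Mon✓ 2364:Sat 2368:Thu 2372:Tue 2376:Sun 2380:Fri 2384:Wed 2388:Mon✓ 2392:Sat 2396:Thu
Monday: 2360, 2388 → 2.

2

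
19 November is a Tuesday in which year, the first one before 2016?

2013

From one year to the next, a fixed date's weekday advances by 1, or by 2 when a Feb 29 lies between the two dates.
2016: November 19 is Saturday.
2015: Thursday (−2)
2014: Wednesday (−1)
2013: Tuesday (−1)
19 November falls on a Tuesday in 2013.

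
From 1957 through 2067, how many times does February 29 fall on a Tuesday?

4

Leap years in 1957–2067: 27 of them.
Feb 29 weekday advances by 5 (mod 7) from one leap year to the next four years later (or differs when a century non-leap intervenes).
Leap-day weekdays: 1960:Mon 1964:Sat 1968:Thu 1972:Tue✓ 1976:Sun 1980:Fri 1984:Wed 1988:Mon 1992:Sat 1996:Thu 2000:Tue✓ 2004:Sun 2008:Fri 2012:Wed 2016:Mon 2020:Sat 2024:Thu 2028:Tue✓ 2032:Sun 2036:Fri 2040:Wed 2044:Mon 2048:Sat 2052:Thu 2056:Tue✓ 2060:Sun 2064:Fri
Tuesday: 1972, 2000, 2028, 2056 → 4.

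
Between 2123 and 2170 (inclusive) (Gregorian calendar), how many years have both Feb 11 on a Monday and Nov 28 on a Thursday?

5

Check each year's weekday for Feb 11 and Nov 28:
  2123: Thu/Sun  2124: Fri/Tue  2125: Sun/Wed  2126: Mon/Thu ✓  2127: Tue/Fri  2128: Wed/Sun  2129: Fri/Mon  2130: Sat/Tue  2131: Sun/Wed  2132: Mon/Fri  2133: Wed/Sat  2134: Thu/Sun  2135: Fri/Mon  2136: Sat/Wed  …(20 more)…  2157: Fri/Mon  2158: Sat/Tue  2159: Sun/Wed  2160: Mon/Fri  2161: Wed/Sat  2162: Thu/Sun  2163: Fri/Mon  2164: Sat/Wed  2165: Mon/Thu ✓  2166: Tue/Fri  2167: Wed/Sat  2168: Thu/Mon  2169: Sat/Tue  2170: Sun/Wed
Both conditions hold in: 2126, 2137, 2143, 2154, 2165 — 5.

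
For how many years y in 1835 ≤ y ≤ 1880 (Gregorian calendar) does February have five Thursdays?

2

February has 28 days (29 in leap years); it has five Thursdays when Thursday falls among the first (month-length − 28) days — i.e. when February 1 is Thursday in a leap year (never in a common year).
February 1 by year: 1835:Sun 1836:Mon 1837:Wed 1838:Thu 1839:Fri 1840:Sat 1841:Mon 1842:Tue 1843:Wed 1844:Thu✓ 1845:Sat 1846:Sun 1847:Mon 1848:Tue 1849:Thu …(16 more)… 1866:Thu 1867:Fri 1868:Sat 1869:Mon 1870:Tue 1871:Wed 1872:Thu✓ 1873:Sat 1874:Sun 1875:Mon 1876:Tue 1877:Thu 1878:Fri 1879:Sat 1880:Sun
Years with five Thursdays: 1844, 1872 → 2.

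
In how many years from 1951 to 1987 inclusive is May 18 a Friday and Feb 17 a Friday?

Check each year's weekday for May 18 and Feb 17:
  1951: Fri/Sat  1952: Sun/Sun  1953: Mon/Tue  1954: Tue/Wed  1955: Wed/Thu  1956: Fri/Fri ✓  1957: Sat/Sun  1958: Sun/Mon  1959: Mon/Tue  1960: Wed/Wed  1961: Thu/Fri  1962: Fri/Sat  1963: Sat/Sun  1964: Mon/Mon  …(9 more)…  1974: Sat/Sun  1975: Sun/Mon  1976: Tue/Tue  1977: Wed/Thu  1978: Thu/Fri  1979: Fri/Sat  1980: Sun/Sun  1981: Mon/Tue  1982: Tue/Wed  1983: Wed/Thu  1984: Fri/Fri ✓  1985: Sat/Sun  1986: Sun/Mon  1987: Mon/Tue
Both conditions hold in: 1956, 1984 — 2.

2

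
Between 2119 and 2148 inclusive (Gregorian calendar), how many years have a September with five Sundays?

9

September has 30 days; it has five Sundays when Sunday falls among the first (month-length − 28) days — i.e. when September 1 is one of Sunday/Saturday.
September 1 by year: 2119:Fri 2120:Sun✓ 2121:Mon 2122:Tue 2123:Wed 2124:Fri 2125:Sat✓ 2126:Sun✓ 2127:Mon 2128:Wed 2129:Thu 2130:Fri 2131:Sat✓ 2132:Mon 2133:Tue 2134:Wed 2135:Thu 2136:Sat✓ 2137:Sun✓ 2138:Mon 2139:Tue 2140:Thu 2141:Fri 2142:Sat✓ 2143:Sun✓ 2144:Tue 2145:Wed 2146:Thu 2147:Fri 2148:Sun✓
Years with five Sundays: 2120, 2125, 2126, 2131, 2136, 2137, 2142, 2143, 2148 → 9.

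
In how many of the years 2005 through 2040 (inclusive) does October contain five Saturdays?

16

October has 31 days; it has five Saturdays when Saturday falls among the first (month-length − 28) days — i.e. when October 1 is one of Saturday/Friday/Thursday.
October 1 by year: 2005:Sat✓ 2006:Sun 2007:Mon 2008:Wed 2009:Thu✓ 2010:Fri✓ 2011:Sat✓ 2012:Mon 2013:Tue 2014:Wed 2015:Thu✓ 2016:Sat✓ 2017:Sun 2018:Mon 2019:Tue …(6 more)… 2026:Thu✓ 2027:Fri✓ 2028:Sun 2029:Mon 2030:Tue 2031:Wed 2032:Fri✓ 2033:Sat✓ 2034:Sun 2035:Mon 2036:Wed 2037:Thu✓ 2038:Fri✓ 2039:Sat✓ 2040:Mon
Years with five Saturdays: 2005, 2009, 2010, 2011, 2015, 2016, 2020, 2021, 2022, 2026, 2027, 2032, 2033, 2037, 2038, 2039 → 16.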